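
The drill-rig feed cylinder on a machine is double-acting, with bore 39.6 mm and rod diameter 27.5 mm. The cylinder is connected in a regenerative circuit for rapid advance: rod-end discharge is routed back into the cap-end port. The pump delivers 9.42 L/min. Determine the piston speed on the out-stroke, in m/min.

In regeneration the rod-end outflow joins the pump flow into the cap end, so the net volume the pump must supply per unit advance equals the rod cross-section area.
Rod cross-section A_rod = π/4 × (27.5 mm)² = 594.0 mm^2
v = Q_pump / A_rod

v ≈ 15.9 m/min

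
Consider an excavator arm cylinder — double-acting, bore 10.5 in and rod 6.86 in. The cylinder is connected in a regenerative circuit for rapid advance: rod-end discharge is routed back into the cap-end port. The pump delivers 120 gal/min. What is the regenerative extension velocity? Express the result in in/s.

In regeneration the rod-end outflow joins the pump flow into the cap end, so the net volume the pump must supply per unit advance equals the rod cross-section area.
Rod cross-section A_rod = π/4 × (6.86 in)² = 36.96 in^2
v = Q_pump / A_rod

v ≈ 12.5 in/s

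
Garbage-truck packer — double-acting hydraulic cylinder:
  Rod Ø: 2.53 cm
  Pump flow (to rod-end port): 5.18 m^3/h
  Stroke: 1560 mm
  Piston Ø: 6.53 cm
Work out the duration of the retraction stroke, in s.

Rod-side annular area A_ann = π/4 × (6.53² − 2.53²) = 28.46 cm^2
Swept volume V = A × L; t = V / Q = A·L / Q

t ≈ 3.09 s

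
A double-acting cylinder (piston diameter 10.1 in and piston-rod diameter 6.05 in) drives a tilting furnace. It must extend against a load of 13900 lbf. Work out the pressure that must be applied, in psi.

Cap-side area A_cap = π/4 × (10.1 in)² = 80.12 in^2
P = F / A = 13900 lbf / A

P ≈ 173 psi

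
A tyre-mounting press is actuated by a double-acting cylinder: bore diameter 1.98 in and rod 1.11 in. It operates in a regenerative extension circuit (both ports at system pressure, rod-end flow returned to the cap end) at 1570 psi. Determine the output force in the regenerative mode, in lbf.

F ≈ 1520 lbf

With equal pressure on both faces, forces on the annular region cancel; the net push is pressure × rod cross-section.
Rod cross-section A_rod = π/4 × (1.11 in)² = 0.9677 in^2
F = P × A_rod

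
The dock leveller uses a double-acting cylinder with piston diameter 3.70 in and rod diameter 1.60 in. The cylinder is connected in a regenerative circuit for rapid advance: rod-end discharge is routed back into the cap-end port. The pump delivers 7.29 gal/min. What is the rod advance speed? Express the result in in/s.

In regeneration the rod-end outflow joins the pump flow into the cap end, so the net volume the pump must supply per unit advance equals the rod cross-section area.
Rod cross-section A_rod = π/4 × (1.60 in)² = 2.011 in^2
v = Q_pump / A_rod

v ≈ 14.0 in/s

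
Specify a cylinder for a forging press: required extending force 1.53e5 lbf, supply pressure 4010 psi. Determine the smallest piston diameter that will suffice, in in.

D ≈ 6.97 in

Extension force acts on the full piston face: F = P × (π/4)D².
D = √(4F / (πP)) = √(4 × 1.53e5 lbf / (π × 4010 psi))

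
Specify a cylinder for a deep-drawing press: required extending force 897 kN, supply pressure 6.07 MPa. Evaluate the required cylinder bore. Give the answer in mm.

D ≈ 434 mm

Extension force acts on the full piston face: F = P × (π/4)D².
D = √(4F / (πP)) = √(4 × 897 kN / (π × 6.07 MPa))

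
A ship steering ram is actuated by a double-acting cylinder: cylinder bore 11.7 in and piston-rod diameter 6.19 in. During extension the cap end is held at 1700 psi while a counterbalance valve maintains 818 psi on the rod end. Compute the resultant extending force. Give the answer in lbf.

F ≈ 1.19e5 lbf

Cap-side area A_cap = π/4 × (11.7 in)² = 107.5 in^2
Rod-side annular area A_ann = π/4 × (11.7² − 6.19²) = 77.42 in^2
Net thrust = P_cap·A_cap − P_rod·A_ann = 1.828e5 lbf − 63330 lbf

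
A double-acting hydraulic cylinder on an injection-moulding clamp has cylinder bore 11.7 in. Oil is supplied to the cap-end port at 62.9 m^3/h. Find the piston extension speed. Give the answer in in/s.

Cap-side area A_cap = π/4 × (11.7 in)² = 107.5 in^2
v = Q / A

v ≈ 9.92 in/s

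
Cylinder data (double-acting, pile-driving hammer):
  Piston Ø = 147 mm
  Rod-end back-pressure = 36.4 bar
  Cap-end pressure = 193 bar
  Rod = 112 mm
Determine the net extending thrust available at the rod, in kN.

Cap-side area A_cap = π/4 × (147 mm)² = 16970 mm^2
Rod-side annular area A_ann = π/4 × (147² − 112²) = 7120 mm^2
Net thrust = P_cap·A_cap − P_rod·A_ann = 327.6 kN − 25.92 kN

F ≈ 302 kN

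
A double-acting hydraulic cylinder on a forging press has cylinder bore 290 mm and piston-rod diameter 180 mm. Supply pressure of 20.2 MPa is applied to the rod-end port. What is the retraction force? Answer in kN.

Rod-side annular area A_ann = π/4 × (290² − 180²) = 40610 mm^2
On retraction the pressure acts on the annular area (bore minus rod).
F = P × A_ann

F ≈ 820 kN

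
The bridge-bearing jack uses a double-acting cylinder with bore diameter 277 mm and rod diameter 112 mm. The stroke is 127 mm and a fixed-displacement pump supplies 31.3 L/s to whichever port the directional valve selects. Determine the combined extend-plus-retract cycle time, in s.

Cap-side area A_cap = π/4 × (277 mm)² = 60260 mm^2
Rod-side annular area A_ann = π/4 × (277² − 112²) = 50410 mm^2
t_ext = A_cap·L/Q = 0.2445 s
t_ret = A_ann·L/Q = 0.2045 s
t_cycle = t_ext + t_ret

t ≈ 0.449 s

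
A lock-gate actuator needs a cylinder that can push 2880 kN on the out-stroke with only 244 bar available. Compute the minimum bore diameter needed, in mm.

Extension force acts on the full piston face: F = P × (π/4)D².
D = √(4F / (πP)) = √(4 × 2880 kN / (π × 244 bar))

D ≈ 388 mm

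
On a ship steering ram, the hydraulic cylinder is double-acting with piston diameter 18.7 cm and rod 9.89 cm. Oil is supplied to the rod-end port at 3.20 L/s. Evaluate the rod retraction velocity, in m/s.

v ≈ 0.162 m/s

Rod-side annular area A_ann = π/4 × (18.7² − 9.89²) = 197.8 cm^2
Flow into the rod-end port fills the annular volume.
v = Q / A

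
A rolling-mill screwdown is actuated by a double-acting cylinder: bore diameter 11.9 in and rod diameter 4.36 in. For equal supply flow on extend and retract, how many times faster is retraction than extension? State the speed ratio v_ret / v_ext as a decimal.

v_ret/v_ext ≈ 1.16

Cap-side area A_cap = π/4 × (11.9 in)² = 111.2 in^2
Rod-side annular area A_ann = π/4 × (11.9² − 4.36²) = 96.29 in^2
For equal Q, v ∝ 1/A, so v_ret/v_ext = A_cap/A_ann.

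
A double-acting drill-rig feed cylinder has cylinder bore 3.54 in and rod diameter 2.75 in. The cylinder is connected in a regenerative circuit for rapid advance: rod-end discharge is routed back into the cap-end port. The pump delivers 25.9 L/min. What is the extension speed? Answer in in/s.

In regeneration the rod-end outflow joins the pump flow into the cap end, so the net volume the pump must supply per unit advance equals the rod cross-section area.
Rod cross-section A_rod = π/4 × (2.75 in)² = 5.940 in^2
v = Q_pump / A_rod

v ≈ 4.43 in/s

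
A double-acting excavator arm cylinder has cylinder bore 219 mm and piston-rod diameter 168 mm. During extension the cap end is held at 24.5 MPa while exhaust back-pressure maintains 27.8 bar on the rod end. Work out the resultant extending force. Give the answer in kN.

F ≈ 880 kN

Cap-side area A_cap = π/4 × (219 mm)² = 37670 mm^2
Rod-side annular area A_ann = π/4 × (219² − 168²) = 15500 mm^2
Net thrust = P_cap·A_cap − P_rod·A_ann = 922.9 kN − 43.09 kN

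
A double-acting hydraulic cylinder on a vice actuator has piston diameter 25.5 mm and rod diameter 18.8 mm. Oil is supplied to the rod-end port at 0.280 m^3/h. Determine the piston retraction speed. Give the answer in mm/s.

Rod-side annular area A_ann = π/4 × (25.5² − 18.8²) = 233.1 mm^2
Flow into the rod-end port fills the annular volume.
v = Q / A

v ≈ 334 mm/s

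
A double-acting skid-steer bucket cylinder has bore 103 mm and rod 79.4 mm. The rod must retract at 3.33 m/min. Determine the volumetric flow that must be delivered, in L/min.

Rod-side annular area A_ann = π/4 × (103² − 79.4²) = 3381 mm^2
Q = A × v

Q ≈ 11.3 L/min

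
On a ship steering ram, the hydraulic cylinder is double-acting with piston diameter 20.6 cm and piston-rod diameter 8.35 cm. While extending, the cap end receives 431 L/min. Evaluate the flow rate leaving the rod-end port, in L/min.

Cap-side area A_cap = π/4 × (20.6 cm)² = 333.3 cm^2
Rod-side annular area A_ann = π/4 × (20.6² − 8.35²) = 278.5 cm^2
Piston speed v = Q_in/A_cap; rod-end outflow Q_out = v × A_ann = Q_in × A_ann/A_cap.

Q_out ≈ 360 L/min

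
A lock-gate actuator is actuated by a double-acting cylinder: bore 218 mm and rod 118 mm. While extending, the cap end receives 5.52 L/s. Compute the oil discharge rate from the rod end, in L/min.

Q_out ≈ 234 L/min

Cap-side area A_cap = π/4 × (218 mm)² = 37330 mm^2
Rod-side annular area A_ann = π/4 × (218² − 118²) = 26390 mm^2
Piston speed v = Q_in/A_cap; rod-end outflow Q_out = v × A_ann = Q_in × A_ann/A_cap.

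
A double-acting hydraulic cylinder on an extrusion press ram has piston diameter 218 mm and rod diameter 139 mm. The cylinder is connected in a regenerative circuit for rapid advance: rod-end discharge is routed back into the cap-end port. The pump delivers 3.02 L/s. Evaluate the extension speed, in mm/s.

v ≈ 199 mm/s

In regeneration the rod-end outflow joins the pump flow into the cap end, so the net volume the pump must supply per unit advance equals the rod cross-section area.
Rod cross-section A_rod = π/4 × (139 mm)² = 15170 mm^2
v = Q_pump / A_rod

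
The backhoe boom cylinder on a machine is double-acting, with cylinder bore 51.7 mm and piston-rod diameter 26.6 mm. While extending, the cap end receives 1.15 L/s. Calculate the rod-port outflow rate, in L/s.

Q_out ≈ 0.846 L/s

Cap-side area A_cap = π/4 × (51.7 mm)² = 2099 mm^2
Rod-side annular area A_ann = π/4 × (51.7² − 26.6²) = 1544 mm^2
Piston speed v = Q_in/A_cap; rod-end outflow Q_out = v × A_ann = Q_in × A_ann/A_cap.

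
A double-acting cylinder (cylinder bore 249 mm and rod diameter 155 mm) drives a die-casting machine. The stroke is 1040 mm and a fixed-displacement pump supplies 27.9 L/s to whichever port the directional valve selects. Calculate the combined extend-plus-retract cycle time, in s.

t ≈ 2.93 s

Cap-side area A_cap = π/4 × (249 mm)² = 48700 mm^2
Rod-side annular area A_ann = π/4 × (249² − 155²) = 29830 mm^2
t_ext = A_cap·L/Q = 1.815 s
t_ret = A_ann·L/Q = 1.112 s
t_cycle = t_ext + t_ret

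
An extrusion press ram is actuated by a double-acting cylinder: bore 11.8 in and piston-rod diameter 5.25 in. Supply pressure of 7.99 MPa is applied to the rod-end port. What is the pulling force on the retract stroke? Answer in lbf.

Rod-side annular area A_ann = π/4 × (11.8² − 5.25²) = 87.71 in^2
On retraction the pressure acts on the annular area (bore minus rod).
F = P × A_ann

F ≈ 1.02e5 lbf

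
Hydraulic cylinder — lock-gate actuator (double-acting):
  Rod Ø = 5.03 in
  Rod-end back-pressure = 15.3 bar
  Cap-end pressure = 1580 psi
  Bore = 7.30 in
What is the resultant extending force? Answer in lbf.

F ≈ 61300 lbf

Cap-side area A_cap = π/4 × (7.30 in)² = 41.85 in^2
Rod-side annular area A_ann = π/4 × (7.30² − 5.03²) = 21.98 in^2
Net thrust = P_cap·A_cap − P_rod·A_ann = 66130 lbf − 4878 lbf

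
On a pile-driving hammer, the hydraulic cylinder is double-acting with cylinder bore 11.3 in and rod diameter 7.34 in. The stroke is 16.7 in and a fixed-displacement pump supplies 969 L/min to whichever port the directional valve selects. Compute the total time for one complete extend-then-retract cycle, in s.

t ≈ 2.68 s

Cap-side area A_cap = π/4 × (11.3 in)² = 100.3 in^2
Rod-side annular area A_ann = π/4 × (11.3² − 7.34²) = 57.97 in^2
t_ext = A_cap·L/Q = 1.699 s
t_ret = A_ann·L/Q = 0.9824 s
t_cycle = t_ext + t_ret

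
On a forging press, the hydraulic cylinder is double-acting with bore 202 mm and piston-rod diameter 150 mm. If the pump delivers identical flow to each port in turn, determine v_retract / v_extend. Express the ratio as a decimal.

Cap-side area A_cap = π/4 × (202 mm)² = 32050 mm^2
Rod-side annular area A_ann = π/4 × (202² − 150²) = 14380 mm^2
For equal Q, v ∝ 1/A, so v_ret/v_ext = A_cap/A_ann.

v_ret/v_ext ≈ 2.23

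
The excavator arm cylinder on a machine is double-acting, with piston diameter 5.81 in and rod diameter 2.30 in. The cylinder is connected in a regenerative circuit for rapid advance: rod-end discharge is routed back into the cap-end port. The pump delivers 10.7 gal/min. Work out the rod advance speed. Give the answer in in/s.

In regeneration the rod-end outflow joins the pump flow into the cap end, so the net volume the pump must supply per unit advance equals the rod cross-section area.
Rod cross-section A_rod = π/4 × (2.30 in)² = 4.155 in^2
v = Q_pump / A_rod

v ≈ 9.92 in/s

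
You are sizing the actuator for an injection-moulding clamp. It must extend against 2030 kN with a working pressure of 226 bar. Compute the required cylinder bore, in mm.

Extension force acts on the full piston face: F = P × (π/4)D².
D = √(4F / (πP)) = √(4 × 2030 kN / (π × 226 bar))

D ≈ 338 mm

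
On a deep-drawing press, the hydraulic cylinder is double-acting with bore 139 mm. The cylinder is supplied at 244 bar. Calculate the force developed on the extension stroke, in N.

F ≈ 3.70e5 N

Cap-side area A_cap = π/4 × (139 mm)² = 15170 mm^2
F = P × A_cap = 244 bar × A_cap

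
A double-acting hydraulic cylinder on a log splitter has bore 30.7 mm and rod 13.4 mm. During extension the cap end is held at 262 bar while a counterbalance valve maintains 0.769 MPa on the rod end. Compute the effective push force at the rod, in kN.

Cap-side area A_cap = π/4 × (30.7 mm)² = 740.2 mm^2
Rod-side annular area A_ann = π/4 × (30.7² − 13.4²) = 599.2 mm^2
Net thrust = P_cap·A_cap − P_rod·A_ann = 19.39 kN − 0.4608 kN

F ≈ 18.9 kN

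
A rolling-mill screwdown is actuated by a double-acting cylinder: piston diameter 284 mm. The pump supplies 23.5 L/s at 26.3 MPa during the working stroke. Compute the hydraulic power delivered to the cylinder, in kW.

W ≈ 618 kW

Hydraulic power = P × Q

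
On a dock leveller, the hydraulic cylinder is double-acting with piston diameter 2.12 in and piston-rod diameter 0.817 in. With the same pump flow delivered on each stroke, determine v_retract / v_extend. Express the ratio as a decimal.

Cap-side area A_cap = π/4 × (2.12 in)² = 3.530 in^2
Rod-side annular area A_ann = π/4 × (2.12² − 0.817²) = 3.006 in^2
For equal Q, v ∝ 1/A, so v_ret/v_ext = A_cap/A_ann.

v_ret/v_ext ≈ 1.17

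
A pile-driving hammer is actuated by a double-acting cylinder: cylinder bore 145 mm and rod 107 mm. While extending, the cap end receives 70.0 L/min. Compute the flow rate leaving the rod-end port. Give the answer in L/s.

Cap-side area A_cap = π/4 × (145 mm)² = 16510 mm^2
Rod-side annular area A_ann = π/4 × (145² − 107²) = 7521 mm^2
Piston speed v = Q_in/A_cap; rod-end outflow Q_out = v × A_ann = Q_in × A_ann/A_cap.

Q_out ≈ 0.531 L/s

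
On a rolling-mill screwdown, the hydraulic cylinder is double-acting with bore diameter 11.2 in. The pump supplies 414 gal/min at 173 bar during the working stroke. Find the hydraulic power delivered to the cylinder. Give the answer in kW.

W ≈ 452 kW

Hydraulic power = P × Q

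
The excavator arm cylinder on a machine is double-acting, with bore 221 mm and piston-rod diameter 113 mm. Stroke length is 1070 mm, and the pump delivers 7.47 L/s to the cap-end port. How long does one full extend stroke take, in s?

t ≈ 5.49 s

Cap-side area A_cap = π/4 × (221 mm)² = 38360 mm^2
Swept volume V = A × L; t = V / Q = A·L / Q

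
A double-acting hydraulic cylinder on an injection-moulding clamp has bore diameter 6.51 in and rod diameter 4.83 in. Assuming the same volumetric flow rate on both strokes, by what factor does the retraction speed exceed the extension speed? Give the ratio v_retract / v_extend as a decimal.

v_ret/v_ext ≈ 2.22

Cap-side area A_cap = π/4 × (6.51 in)² = 33.29 in^2
Rod-side annular area A_ann = π/4 × (6.51² − 4.83²) = 14.96 in^2
For equal Q, v ∝ 1/A, so v_ret/v_ext = A_cap/A_ann.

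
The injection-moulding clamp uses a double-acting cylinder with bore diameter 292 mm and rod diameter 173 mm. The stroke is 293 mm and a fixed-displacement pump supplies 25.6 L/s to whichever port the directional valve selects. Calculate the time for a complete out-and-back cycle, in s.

t ≈ 1.26 s

Cap-side area A_cap = π/4 × (292 mm)² = 66970 mm^2
Rod-side annular area A_ann = π/4 × (292² − 173²) = 43460 mm^2
t_ext = A_cap·L/Q = 0.7664 s
t_ret = A_ann·L/Q = 0.4974 s
t_cycle = t_ext + t_ret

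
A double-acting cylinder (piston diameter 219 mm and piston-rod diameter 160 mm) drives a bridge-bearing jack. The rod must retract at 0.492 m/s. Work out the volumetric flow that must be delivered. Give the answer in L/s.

Q ≈ 8.64 L/s

Rod-side annular area A_ann = π/4 × (219² − 160²) = 17560 mm^2
Q = A × v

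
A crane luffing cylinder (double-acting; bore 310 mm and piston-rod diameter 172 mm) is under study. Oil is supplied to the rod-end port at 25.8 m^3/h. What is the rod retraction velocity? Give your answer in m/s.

Rod-side annular area A_ann = π/4 × (310² − 172²) = 52240 mm^2
Flow into the rod-end port fills the annular volume.
v = Q / A

v ≈ 0.137 m/s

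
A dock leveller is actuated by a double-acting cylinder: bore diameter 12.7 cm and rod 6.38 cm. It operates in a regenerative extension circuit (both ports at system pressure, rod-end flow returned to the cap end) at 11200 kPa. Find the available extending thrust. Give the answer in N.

With equal pressure on both faces, forces on the annular region cancel; the net push is pressure × rod cross-section.
Rod cross-section A_rod = π/4 × (6.38 cm)² = 31.97 cm^2
F = P × A_rod

F ≈ 35800 N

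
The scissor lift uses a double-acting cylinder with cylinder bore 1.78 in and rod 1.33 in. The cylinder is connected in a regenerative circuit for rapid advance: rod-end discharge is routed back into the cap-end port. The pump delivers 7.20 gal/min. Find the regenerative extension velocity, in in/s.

v ≈ 20.0 in/s

In regeneration the rod-end outflow joins the pump flow into the cap end, so the net volume the pump must supply per unit advance equals the rod cross-section area.
Rod cross-section A_rod = π/4 × (1.33 in)² = 1.389 in^2
v = Q_pump / A_rod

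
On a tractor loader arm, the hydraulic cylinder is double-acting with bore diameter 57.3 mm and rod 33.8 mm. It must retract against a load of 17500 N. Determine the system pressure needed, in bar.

P ≈ 104 bar

Rod-side annular area A_ann = π/4 × (57.3² − 33.8²) = 1681 mm^2
Retraction: pressure acts on the annular area.
P = F / A = 17500 N / A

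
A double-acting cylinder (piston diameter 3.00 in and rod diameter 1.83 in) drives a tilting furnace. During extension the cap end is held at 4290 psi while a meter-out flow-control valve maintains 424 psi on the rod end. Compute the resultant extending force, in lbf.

Cap-side area A_cap = π/4 × (3.00 in)² = 7.069 in^2
Rod-side annular area A_ann = π/4 × (3.00² − 1.83²) = 4.438 in^2
Net thrust = P_cap·A_cap − P_rod·A_ann = 30320 lbf − 1882 lbf

F ≈ 28400 lbf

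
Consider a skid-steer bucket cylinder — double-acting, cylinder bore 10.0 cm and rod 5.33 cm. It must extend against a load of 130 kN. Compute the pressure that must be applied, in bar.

Cap-side area A_cap = π/4 × (10.0 cm)² = 78.54 cm^2
P = F / A = 130 kN / A

P ≈ 166 bar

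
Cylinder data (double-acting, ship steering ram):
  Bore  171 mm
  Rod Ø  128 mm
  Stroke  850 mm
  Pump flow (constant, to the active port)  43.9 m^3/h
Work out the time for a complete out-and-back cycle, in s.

t ≈ 2.30 s

Cap-side area A_cap = π/4 × (171 mm)² = 22970 mm^2
Rod-side annular area A_ann = π/4 × (171² − 128²) = 10100 mm^2
t_ext = A_cap·L/Q = 1.601 s
t_ret = A_ann·L/Q = 0.7039 s
t_cycle = t_ext + t_ret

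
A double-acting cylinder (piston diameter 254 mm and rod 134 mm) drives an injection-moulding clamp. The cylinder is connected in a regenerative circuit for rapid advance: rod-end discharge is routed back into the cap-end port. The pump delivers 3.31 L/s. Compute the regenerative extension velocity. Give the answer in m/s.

In regeneration the rod-end outflow joins the pump flow into the cap end, so the net volume the pump must supply per unit advance equals the rod cross-section area.
Rod cross-section A_rod = π/4 × (134 mm)² = 14100 mm^2
v = Q_pump / A_rod

v ≈ 0.235 m/s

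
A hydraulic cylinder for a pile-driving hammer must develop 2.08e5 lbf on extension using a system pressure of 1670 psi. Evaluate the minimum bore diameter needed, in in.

Extension force acts on the full piston face: F = P × (π/4)D².
D = √(4F / (πP)) = √(4 × 2.08e5 lbf / (π × 1670 psi))

D ≈ 12.6 in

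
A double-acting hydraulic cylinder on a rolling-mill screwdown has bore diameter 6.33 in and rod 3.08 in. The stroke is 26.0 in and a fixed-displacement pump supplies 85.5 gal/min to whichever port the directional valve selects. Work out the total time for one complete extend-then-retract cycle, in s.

Cap-side area A_cap = π/4 × (6.33 in)² = 31.47 in^2
Rod-side annular area A_ann = π/4 × (6.33² − 3.08²) = 24.02 in^2
t_ext = A_cap·L/Q = 2.486 s
t_ret = A_ann·L/Q = 1.897 s
t_cycle = t_ext + t_ret

t ≈ 4.38 s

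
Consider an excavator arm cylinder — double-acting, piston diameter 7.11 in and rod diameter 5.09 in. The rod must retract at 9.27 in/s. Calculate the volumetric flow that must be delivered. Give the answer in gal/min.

Q ≈ 46.6 gal/min

Rod-side annular area A_ann = π/4 × (7.11² − 5.09²) = 19.36 in^2
Q = A × v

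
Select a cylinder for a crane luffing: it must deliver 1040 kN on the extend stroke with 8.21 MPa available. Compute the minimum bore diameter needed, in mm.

D ≈ 402 mm

Extension force acts on the full piston face: F = P × (π/4)D².
D = √(4F / (πP)) = √(4 × 1040 kN / (π × 8.21 MPa))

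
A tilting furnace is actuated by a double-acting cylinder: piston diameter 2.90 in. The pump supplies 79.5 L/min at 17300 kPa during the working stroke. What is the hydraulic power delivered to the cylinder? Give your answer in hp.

W ≈ 30.7 hp

Hydraulic power = P × Q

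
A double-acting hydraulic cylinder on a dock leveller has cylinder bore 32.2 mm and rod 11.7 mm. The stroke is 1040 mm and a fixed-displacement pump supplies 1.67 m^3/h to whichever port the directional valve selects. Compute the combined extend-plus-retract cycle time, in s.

t ≈ 3.41 s

Cap-side area A_cap = π/4 × (32.2 mm)² = 814.3 mm^2
Rod-side annular area A_ann = π/4 × (32.2² − 11.7²) = 706.8 mm^2
t_ext = A_cap·L/Q = 1.826 s
t_ret = A_ann·L/Q = 1.585 s
t_cycle = t_ext + t_ret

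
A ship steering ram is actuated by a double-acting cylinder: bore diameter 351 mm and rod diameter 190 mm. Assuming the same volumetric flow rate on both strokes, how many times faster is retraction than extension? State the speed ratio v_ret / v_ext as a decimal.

v_ret/v_ext ≈ 1.41

Cap-side area A_cap = π/4 × (351 mm)² = 96760 mm^2
Rod-side annular area A_ann = π/4 × (351² − 190²) = 68410 mm^2
For equal Q, v ∝ 1/A, so v_ret/v_ext = A_cap/A_ann.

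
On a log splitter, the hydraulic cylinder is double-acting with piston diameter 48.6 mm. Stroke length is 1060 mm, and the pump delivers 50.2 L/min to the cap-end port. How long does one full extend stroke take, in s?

Cap-side area A_cap = π/4 × (48.6 mm)² = 1855 mm^2
Swept volume V = A × L; t = V / Q = A·L / Q

t ≈ 2.35 s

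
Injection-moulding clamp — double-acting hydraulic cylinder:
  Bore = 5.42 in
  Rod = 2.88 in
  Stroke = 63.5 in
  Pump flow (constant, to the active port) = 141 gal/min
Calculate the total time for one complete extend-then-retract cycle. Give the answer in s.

t ≈ 4.64 s

Cap-side area A_cap = π/4 × (5.42 in)² = 23.07 in^2
Rod-side annular area A_ann = π/4 × (5.42² − 2.88²) = 16.56 in^2
t_ext = A_cap·L/Q = 2.699 s
t_ret = A_ann·L/Q = 1.937 s
t_cycle = t_ext + t_ret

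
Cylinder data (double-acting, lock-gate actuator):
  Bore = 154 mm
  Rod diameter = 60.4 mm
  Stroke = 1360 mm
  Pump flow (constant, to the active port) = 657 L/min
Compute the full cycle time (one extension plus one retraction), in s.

Cap-side area A_cap = π/4 × (154 mm)² = 18630 mm^2
Rod-side annular area A_ann = π/4 × (154² − 60.4²) = 15760 mm^2
t_ext = A_cap·L/Q = 2.313 s
t_ret = A_ann·L/Q = 1.958 s
t_cycle = t_ext + t_ret

t ≈ 4.27 s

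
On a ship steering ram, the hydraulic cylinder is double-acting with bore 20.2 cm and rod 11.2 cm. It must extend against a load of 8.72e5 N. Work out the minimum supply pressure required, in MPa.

P ≈ 27.2 MPa

Cap-side area A_cap = π/4 × (20.2 cm)² = 320.5 cm^2
P = F / A = 8.72e5 N / A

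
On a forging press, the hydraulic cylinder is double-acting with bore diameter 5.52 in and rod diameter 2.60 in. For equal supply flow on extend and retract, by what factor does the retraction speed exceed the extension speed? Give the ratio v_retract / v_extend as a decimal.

v_ret/v_ext ≈ 1.29

Cap-side area A_cap = π/4 × (5.52 in)² = 23.93 in^2
Rod-side annular area A_ann = π/4 × (5.52² − 2.60²) = 18.62 in^2
For equal Q, v ∝ 1/A, so v_ret/v_ext = A_cap/A_ann.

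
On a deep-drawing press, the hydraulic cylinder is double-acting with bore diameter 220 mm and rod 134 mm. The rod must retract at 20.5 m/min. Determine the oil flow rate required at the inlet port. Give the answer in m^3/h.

Q ≈ 29.4 m^3/h

Rod-side annular area A_ann = π/4 × (220² − 134²) = 23910 mm^2
Q = A × v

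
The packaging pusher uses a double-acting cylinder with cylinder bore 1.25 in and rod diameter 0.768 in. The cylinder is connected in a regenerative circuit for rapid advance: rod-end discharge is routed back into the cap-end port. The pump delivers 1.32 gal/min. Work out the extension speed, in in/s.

In regeneration the rod-end outflow joins the pump flow into the cap end, so the net volume the pump must supply per unit advance equals the rod cross-section area.
Rod cross-section A_rod = π/4 × (0.768 in)² = 0.4632 in^2
v = Q_pump / A_rod

v ≈ 11.0 in/s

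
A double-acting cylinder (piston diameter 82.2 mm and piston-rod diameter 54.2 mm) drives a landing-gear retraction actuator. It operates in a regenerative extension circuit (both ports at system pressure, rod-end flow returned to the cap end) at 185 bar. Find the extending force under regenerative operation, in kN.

With equal pressure on both faces, forces on the annular region cancel; the net push is pressure × rod cross-section.
Rod cross-section A_rod = π/4 × (54.2 mm)² = 2307 mm^2
F = P × A_rod

F ≈ 42.7 kN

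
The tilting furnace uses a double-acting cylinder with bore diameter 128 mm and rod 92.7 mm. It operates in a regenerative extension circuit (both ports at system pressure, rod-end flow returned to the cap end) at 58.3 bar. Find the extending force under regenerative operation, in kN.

F ≈ 39.3 kN

With equal pressure on both faces, forces on the annular region cancel; the net push is pressure × rod cross-section.
Rod cross-section A_rod = π/4 × (92.7 mm)² = 6749 mm^2
F = P × A_rod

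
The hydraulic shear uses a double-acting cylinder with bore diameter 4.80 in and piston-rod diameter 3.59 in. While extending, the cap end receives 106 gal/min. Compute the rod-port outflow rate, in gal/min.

Cap-side area A_cap = π/4 × (4.80 in)² = 18.10 in^2
Rod-side annular area A_ann = π/4 × (4.80² − 3.59²) = 7.973 in^2
Piston speed v = Q_in/A_cap; rod-end outflow Q_out = v × A_ann = Q_in × A_ann/A_cap.

Q_out ≈ 46.7 gal/min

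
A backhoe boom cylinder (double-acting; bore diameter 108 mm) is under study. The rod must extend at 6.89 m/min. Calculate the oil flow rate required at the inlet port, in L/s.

Cap-side area A_cap = π/4 × (108 mm)² = 9161 mm^2
Q = A × v

Q ≈ 1.05 L/s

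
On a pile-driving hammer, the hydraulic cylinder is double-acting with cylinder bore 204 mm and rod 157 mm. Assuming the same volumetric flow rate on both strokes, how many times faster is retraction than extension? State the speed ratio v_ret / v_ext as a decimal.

Cap-side area A_cap = π/4 × (204 mm)² = 32690 mm^2
Rod-side annular area A_ann = π/4 × (204² − 157²) = 13330 mm^2
For equal Q, v ∝ 1/A, so v_ret/v_ext = A_cap/A_ann.

v_ret/v_ext ≈ 2.45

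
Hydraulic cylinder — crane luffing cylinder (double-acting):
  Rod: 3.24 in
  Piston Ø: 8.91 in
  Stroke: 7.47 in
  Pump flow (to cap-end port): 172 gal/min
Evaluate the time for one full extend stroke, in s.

t ≈ 0.703 s

Cap-side area A_cap = π/4 × (8.91 in)² = 62.35 in^2
Swept volume V = A × L; t = V / Q = A·L / Q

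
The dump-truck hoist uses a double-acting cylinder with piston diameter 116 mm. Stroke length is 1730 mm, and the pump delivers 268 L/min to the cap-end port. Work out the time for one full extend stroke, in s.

Cap-side area A_cap = π/4 × (116 mm)² = 10570 mm^2
Swept volume V = A × L; t = V / Q = A·L / Q

t ≈ 4.09 s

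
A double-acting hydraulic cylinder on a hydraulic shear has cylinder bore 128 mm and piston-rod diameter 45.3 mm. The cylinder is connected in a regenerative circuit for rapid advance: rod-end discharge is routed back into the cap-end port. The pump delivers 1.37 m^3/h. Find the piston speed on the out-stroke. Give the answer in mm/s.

v ≈ 236 mm/s

In regeneration the rod-end outflow joins the pump flow into the cap end, so the net volume the pump must supply per unit advance equals the rod cross-section area.
Rod cross-section A_rod = π/4 × (45.3 mm)² = 1612 mm^2
v = Q_pump / A_rod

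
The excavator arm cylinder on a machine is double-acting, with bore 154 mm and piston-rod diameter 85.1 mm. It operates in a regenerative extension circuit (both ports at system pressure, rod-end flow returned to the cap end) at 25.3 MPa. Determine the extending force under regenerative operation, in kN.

F ≈ 144 kN

With equal pressure on both faces, forces on the annular region cancel; the net push is pressure × rod cross-section.
Rod cross-section A_rod = π/4 × (85.1 mm)² = 5688 mm^2
F = P × A_rod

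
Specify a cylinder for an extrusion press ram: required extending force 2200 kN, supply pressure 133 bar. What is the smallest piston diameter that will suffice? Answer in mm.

Extension force acts on the full piston face: F = P × (π/4)D².
D = √(4F / (πP)) = √(4 × 2200 kN / (π × 133 bar))

D ≈ 459 mm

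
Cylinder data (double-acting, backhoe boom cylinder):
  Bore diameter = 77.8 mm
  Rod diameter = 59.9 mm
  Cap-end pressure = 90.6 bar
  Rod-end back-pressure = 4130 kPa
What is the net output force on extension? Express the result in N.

F ≈ 35100 N

Cap-side area A_cap = π/4 × (77.8 mm)² = 4754 mm^2
Rod-side annular area A_ann = π/4 × (77.8² − 59.9²) = 1936 mm^2
Net thrust = P_cap·A_cap − P_rod·A_ann = 43070 N − 7995 N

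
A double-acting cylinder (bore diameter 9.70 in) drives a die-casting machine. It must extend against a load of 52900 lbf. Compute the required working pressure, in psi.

Cap-side area A_cap = π/4 × (9.70 in)² = 73.90 in^2
P = F / A = 52900 lbf / A

P ≈ 716 psi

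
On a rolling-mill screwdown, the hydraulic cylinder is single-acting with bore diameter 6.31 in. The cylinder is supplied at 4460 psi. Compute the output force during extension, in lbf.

Cap-side area A_cap = π/4 × (6.31 in)² = 31.27 in^2
F = P × A_cap = 4460 psi × A_cap

F ≈ 1.39e5 lbf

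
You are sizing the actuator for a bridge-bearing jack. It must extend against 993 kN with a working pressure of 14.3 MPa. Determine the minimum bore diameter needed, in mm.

D ≈ 297 mm

Extension force acts on the full piston face: F = P × (π/4)D².
D = √(4F / (πP)) = √(4 × 993 kN / (π × 14.3 MPa))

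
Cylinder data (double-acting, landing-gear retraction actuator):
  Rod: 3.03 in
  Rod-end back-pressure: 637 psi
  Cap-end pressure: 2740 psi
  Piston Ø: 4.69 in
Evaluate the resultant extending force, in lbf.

F ≈ 40900 lbf

Cap-side area A_cap = π/4 × (4.69 in)² = 17.28 in^2
Rod-side annular area A_ann = π/4 × (4.69² − 3.03²) = 10.07 in^2
Net thrust = P_cap·A_cap − P_rod·A_ann = 47340 lbf − 6411 lbf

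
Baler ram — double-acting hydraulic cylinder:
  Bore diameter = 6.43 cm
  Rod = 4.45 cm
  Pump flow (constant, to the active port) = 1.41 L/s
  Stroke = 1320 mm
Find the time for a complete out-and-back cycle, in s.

t ≈ 4.62 s

Cap-side area A_cap = π/4 × (6.43 cm)² = 32.47 cm^2
Rod-side annular area A_ann = π/4 × (6.43² − 4.45²) = 16.92 cm^2
t_ext = A_cap·L/Q = 3.040 s
t_ret = A_ann·L/Q = 1.584 s
t_cycle = t_ext + t_ret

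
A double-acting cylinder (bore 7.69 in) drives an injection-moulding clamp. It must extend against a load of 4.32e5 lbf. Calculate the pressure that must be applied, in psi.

P ≈ 9300 psi

Cap-side area A_cap = π/4 × (7.69 in)² = 46.45 in^2
P = F / A = 4.32e5 lbf / A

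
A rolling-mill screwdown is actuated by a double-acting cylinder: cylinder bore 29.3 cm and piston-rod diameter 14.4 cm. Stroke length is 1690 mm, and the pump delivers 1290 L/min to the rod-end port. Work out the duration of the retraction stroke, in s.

t ≈ 4.02 s

Rod-side annular area A_ann = π/4 × (29.3² − 14.4²) = 511.4 cm^2
Swept volume V = A × L; t = V / Q = A·L / Q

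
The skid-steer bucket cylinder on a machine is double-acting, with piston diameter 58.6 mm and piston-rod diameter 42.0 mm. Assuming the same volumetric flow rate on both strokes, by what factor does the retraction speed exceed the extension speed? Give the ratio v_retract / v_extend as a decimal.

Cap-side area A_cap = π/4 × (58.6 mm)² = 2697 mm^2
Rod-side annular area A_ann = π/4 × (58.6² − 42.0²) = 1312 mm^2
For equal Q, v ∝ 1/A, so v_ret/v_ext = A_cap/A_ann.

v_ret/v_ext ≈ 2.06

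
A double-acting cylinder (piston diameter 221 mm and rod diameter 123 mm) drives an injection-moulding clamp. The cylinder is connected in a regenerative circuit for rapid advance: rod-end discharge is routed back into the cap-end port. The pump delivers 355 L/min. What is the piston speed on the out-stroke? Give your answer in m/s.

v ≈ 0.498 m/s

In regeneration the rod-end outflow joins the pump flow into the cap end, so the net volume the pump must supply per unit advance equals the rod cross-section area.
Rod cross-section A_rod = π/4 × (123 mm)² = 11880 mm^2
v = Q_pump / A_rod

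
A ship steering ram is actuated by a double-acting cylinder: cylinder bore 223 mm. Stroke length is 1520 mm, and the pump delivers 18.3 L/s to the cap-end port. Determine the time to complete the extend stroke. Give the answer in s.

Cap-side area A_cap = π/4 × (223 mm)² = 39060 mm^2
Swept volume V = A × L; t = V / Q = A·L / Q

t ≈ 3.24 s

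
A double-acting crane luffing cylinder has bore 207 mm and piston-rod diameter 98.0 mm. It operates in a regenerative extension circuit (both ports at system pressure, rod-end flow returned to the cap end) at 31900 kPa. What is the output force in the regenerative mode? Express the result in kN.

F ≈ 241 kN

With equal pressure on both faces, forces on the annular region cancel; the net push is pressure × rod cross-section.
Rod cross-section A_rod = π/4 × (98.0 mm)² = 7543 mm^2
F = P × A_rod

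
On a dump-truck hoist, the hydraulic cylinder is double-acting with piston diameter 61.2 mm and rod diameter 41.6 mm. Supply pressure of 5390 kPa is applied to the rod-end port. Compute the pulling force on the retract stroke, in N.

F ≈ 8530 N

Rod-side annular area A_ann = π/4 × (61.2² − 41.6²) = 1582 mm^2
On retraction the pressure acts on the annular area (bore minus rod).
F = P × A_ann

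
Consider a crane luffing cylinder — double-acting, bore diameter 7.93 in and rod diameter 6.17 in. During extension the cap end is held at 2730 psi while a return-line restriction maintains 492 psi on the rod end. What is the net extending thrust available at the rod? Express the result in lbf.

F ≈ 1.25e5 lbf

Cap-side area A_cap = π/4 × (7.93 in)² = 49.39 in^2
Rod-side annular area A_ann = π/4 × (7.93² − 6.17²) = 19.49 in^2
Net thrust = P_cap·A_cap − P_rod·A_ann = 1.348e5 lbf − 9589 lbf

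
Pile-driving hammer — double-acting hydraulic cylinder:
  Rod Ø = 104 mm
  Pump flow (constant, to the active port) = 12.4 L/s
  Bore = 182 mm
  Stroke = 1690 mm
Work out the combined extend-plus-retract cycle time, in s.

Cap-side area A_cap = π/4 × (182 mm)² = 26020 mm^2
Rod-side annular area A_ann = π/4 × (182² − 104²) = 17520 mm^2
t_ext = A_cap·L/Q = 3.546 s
t_ret = A_ann·L/Q = 2.388 s
t_cycle = t_ext + t_ret

t ≈ 5.93 s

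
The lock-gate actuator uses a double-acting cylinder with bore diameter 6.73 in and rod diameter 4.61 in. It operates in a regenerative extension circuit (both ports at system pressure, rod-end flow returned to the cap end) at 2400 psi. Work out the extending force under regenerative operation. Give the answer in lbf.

With equal pressure on both faces, forces on the annular region cancel; the net push is pressure × rod cross-section.
Rod cross-section A_rod = π/4 × (4.61 in)² = 16.69 in^2
F = P × A_rod

F ≈ 40100 lbf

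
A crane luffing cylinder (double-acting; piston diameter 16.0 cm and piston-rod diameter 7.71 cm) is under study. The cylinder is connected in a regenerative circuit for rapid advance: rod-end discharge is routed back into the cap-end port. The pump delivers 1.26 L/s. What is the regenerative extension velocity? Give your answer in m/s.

v ≈ 0.270 m/s

In regeneration the rod-end outflow joins the pump flow into the cap end, so the net volume the pump must supply per unit advance equals the rod cross-section area.
Rod cross-section A_rod = π/4 × (7.71 cm)² = 46.69 cm^2
v = Q_pump / A_rod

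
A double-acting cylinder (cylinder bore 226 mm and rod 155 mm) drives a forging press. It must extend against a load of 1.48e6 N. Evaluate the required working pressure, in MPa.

P ≈ 36.9 MPa

Cap-side area A_cap = π/4 × (226 mm)² = 40110 mm^2
P = F / A = 1.48e6 N / A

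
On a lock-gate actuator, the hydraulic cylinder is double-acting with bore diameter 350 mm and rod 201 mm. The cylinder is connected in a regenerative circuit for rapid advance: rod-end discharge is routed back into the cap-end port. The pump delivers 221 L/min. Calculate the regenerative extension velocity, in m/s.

v ≈ 0.116 m/s

In regeneration the rod-end outflow joins the pump flow into the cap end, so the net volume the pump must supply per unit advance equals the rod cross-section area.
Rod cross-section A_rod = π/4 × (201 mm)² = 31730 mm^2
v = Q_pump / A_rod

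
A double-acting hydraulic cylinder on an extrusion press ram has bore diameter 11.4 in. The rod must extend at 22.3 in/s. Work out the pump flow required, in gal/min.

Q ≈ 591 gal/min

Cap-side area A_cap = π/4 × (11.4 in)² = 102.1 in^2
Q = A × v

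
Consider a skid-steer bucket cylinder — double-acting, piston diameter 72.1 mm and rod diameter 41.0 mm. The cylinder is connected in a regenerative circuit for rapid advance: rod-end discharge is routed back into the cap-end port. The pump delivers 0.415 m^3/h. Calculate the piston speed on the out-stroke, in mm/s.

In regeneration the rod-end outflow joins the pump flow into the cap end, so the net volume the pump must supply per unit advance equals the rod cross-section area.
Rod cross-section A_rod = π/4 × (41.0 mm)² = 1320 mm^2
v = Q_pump / A_rod

v ≈ 87.3 mm/s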